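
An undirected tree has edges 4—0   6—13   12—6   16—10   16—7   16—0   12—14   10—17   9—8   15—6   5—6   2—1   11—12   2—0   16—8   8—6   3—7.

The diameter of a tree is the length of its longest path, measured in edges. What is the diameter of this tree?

7

BFS from 11 reaches 1 last, at distance 7; BFS from 1 confirms no node is farther.
Path: 11 – 12 – 6 – 8 – 16 – 0 – 2 – 1.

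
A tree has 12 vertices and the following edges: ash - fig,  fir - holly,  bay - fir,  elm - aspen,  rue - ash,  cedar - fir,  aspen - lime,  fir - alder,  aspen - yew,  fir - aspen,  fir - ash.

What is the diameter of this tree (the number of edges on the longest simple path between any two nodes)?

4

A longest path is lime - aspen - fir - ash - fig, with 4 edges.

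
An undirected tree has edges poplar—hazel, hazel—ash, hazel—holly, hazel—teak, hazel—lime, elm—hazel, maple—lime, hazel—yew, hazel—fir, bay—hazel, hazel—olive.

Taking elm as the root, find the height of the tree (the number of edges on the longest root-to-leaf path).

The longest root-to-leaf path is elm–hazel–lime–maple (3 edges).

3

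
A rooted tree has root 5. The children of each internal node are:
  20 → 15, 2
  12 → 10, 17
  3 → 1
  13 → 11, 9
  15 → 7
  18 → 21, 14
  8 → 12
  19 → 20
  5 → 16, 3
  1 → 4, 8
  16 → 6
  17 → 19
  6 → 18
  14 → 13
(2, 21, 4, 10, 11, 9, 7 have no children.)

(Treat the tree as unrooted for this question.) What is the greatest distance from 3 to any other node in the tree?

8

A farthest node from 3 is 7.
The path 3–1–8–12–17–19–20–15–7 has 8 edges.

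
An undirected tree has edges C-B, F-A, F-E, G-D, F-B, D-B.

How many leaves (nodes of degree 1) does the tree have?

4

Exactly 4 nodes have a single neighbour: A, C, E, G.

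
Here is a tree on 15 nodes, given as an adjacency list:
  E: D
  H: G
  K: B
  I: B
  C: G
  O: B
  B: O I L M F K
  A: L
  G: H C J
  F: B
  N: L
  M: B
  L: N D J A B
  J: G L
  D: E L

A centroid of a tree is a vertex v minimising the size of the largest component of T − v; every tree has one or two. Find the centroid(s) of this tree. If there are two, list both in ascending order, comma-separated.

If L is removed the pieces have sizes 6, 4, 2, 1, 1, all ≤ ⌊15/2⌋ = 7.
No neighbour of L does as well, so L is the unique centroid.

L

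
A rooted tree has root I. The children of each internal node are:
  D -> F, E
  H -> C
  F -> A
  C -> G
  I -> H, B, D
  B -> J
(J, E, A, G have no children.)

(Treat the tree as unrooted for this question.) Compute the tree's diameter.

6

BFS from G reaches A last, at distance 6; BFS from A confirms no node is farther.
Path: G - C - H - I - D - F - A.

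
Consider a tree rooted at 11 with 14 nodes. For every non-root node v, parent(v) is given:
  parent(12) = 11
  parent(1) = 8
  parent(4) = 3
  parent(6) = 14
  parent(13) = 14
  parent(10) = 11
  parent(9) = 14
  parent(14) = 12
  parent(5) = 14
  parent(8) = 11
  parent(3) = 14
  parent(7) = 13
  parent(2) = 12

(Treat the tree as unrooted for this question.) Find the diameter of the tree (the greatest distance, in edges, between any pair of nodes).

6

BFS from 4 reaches 1 last, at distance 6; BFS from 1 confirms no node is farther.
Path: 4 - 3 - 14 - 12 - 11 - 8 - 1.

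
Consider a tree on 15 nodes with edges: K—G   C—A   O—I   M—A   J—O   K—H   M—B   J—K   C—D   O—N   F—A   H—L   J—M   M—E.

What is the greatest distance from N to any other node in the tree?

Distances from N peak at 6, attained at D.
N – O – J – M – A – C – D

6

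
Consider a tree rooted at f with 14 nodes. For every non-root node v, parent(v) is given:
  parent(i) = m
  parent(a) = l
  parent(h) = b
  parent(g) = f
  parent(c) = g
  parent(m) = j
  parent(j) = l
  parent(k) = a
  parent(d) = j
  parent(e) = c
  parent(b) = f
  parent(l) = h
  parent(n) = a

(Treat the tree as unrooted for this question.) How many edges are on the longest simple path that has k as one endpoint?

8

A farthest node from k is e.
The path k-a-l-h-b-f-g-c-e has 8 edges.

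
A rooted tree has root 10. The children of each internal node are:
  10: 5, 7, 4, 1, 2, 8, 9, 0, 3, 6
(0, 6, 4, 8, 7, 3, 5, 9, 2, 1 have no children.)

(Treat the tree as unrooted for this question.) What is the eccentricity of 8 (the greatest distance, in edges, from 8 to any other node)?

The node farthest from 8 is 3 (0, 1, 7, 2, 5, 9, 4, 6 also at distance 2), via 8-10-3 — 2 edges.

2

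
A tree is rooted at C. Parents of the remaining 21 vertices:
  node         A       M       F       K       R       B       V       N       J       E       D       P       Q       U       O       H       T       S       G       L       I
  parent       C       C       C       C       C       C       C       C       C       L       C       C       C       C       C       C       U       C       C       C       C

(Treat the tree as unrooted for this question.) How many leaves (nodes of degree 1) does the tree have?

19

Degree-1 nodes: A, B, D, E, F, G, H, I, J, K, M, N, O, P, Q, R, S, T, V — 19 of them.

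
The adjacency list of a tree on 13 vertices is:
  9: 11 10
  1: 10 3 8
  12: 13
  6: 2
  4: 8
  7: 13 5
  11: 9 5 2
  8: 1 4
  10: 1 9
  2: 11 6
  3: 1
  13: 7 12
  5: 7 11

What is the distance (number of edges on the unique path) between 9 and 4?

Walking from 9: 9 – 10 – 1 – 8 – 4. Length 4.

4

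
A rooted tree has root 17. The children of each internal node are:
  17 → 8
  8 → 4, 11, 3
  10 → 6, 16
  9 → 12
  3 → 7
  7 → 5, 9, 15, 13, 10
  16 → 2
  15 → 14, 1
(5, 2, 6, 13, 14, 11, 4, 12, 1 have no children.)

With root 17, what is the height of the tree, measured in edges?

6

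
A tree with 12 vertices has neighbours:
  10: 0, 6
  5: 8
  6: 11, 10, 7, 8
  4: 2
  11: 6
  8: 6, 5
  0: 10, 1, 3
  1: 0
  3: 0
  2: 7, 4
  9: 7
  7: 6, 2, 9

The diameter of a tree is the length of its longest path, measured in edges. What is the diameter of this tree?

6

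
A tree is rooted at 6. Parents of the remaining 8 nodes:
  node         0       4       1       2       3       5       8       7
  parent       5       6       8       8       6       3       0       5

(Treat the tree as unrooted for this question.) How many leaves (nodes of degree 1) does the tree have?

4

Exactly 4 nodes have a single neighbour: 1, 2, 4, 7.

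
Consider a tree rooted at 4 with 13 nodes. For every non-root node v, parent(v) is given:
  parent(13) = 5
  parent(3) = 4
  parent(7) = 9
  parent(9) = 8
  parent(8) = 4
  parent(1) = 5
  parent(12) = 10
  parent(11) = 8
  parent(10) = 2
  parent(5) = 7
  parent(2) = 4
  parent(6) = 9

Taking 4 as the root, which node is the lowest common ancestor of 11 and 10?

4

11's ancestor chain is 11, 8, 4 and 10's is 10, 2, 4; they first meet at 4.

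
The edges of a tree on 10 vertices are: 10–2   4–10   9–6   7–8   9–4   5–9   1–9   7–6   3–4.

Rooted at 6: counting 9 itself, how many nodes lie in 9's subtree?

Descendants of 9 (including itself): 9, 4, 5, 1, 10, 3, 2. That's 7.

7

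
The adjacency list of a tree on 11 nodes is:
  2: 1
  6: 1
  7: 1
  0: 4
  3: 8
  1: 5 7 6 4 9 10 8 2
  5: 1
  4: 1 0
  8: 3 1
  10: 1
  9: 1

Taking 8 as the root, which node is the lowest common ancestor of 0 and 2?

1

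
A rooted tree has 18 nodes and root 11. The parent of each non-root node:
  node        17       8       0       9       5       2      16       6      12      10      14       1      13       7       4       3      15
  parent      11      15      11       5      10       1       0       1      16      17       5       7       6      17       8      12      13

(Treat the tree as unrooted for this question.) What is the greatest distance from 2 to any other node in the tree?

8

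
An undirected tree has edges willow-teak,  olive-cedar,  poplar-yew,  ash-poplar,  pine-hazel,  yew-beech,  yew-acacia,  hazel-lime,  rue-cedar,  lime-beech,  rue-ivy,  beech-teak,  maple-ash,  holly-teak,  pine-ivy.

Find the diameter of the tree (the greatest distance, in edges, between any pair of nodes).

A longest path is olive - cedar - rue - ivy - pine - hazel - lime - beech - yew - poplar - ash - maple, with 11 edges.

11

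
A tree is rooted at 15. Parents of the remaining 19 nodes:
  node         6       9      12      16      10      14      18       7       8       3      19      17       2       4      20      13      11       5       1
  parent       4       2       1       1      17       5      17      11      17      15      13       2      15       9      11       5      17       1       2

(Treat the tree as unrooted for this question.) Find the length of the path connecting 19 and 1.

The path is 19–13–5–1, which has 3 edges.

3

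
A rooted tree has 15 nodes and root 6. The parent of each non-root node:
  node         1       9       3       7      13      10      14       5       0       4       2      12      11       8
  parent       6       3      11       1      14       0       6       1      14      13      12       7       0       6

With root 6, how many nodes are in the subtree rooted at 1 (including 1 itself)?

The subtree rooted at 1 contains: 1, 7, 5, 12, 2 — 5 nodes.

5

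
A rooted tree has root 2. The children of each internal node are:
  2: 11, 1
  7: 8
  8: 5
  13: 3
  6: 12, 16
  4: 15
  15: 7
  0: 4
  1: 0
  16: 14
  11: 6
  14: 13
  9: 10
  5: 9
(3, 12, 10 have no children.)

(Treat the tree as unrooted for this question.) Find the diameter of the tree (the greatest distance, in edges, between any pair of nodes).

15

Starting from 3, a farthest node is 10 at distance 15.
One longest path: 3 - 13 - 14 - 16 - 6 - 11 - 2 - 1 - 0 - 4 - 15 - 7 - 8 - 5 - 9 - 10.
So the diameter is 15.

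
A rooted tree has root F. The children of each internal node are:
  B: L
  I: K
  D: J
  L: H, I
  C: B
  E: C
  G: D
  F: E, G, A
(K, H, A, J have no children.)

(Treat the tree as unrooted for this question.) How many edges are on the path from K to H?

3

The path is K–I–L–H, which has 3 edges.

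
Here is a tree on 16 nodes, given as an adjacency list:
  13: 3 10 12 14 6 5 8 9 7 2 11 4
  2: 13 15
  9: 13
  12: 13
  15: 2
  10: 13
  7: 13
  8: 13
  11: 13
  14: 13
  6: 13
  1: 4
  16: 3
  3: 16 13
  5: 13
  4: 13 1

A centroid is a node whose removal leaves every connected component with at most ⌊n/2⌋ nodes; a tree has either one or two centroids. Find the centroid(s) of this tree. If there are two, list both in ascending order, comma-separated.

If 13 is removed the pieces have sizes 2, 2, 2, 1, 1, 1, 1, 1, 1, 1, 1, 1, all ≤ ⌊16/2⌋ = 8.
Every other node leaves some component of size > 8, so the centroid is unique.

13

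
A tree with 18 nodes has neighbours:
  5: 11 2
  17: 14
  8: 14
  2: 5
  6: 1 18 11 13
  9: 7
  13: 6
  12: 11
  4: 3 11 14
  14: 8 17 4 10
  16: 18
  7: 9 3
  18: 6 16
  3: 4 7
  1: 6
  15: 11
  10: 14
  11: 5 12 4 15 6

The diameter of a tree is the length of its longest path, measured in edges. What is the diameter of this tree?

BFS from 16 reaches 9 last, at distance 7; BFS from 9 confirms no node is farther.
Path: 16 – 18 – 6 – 11 – 4 – 3 – 7 – 9.

7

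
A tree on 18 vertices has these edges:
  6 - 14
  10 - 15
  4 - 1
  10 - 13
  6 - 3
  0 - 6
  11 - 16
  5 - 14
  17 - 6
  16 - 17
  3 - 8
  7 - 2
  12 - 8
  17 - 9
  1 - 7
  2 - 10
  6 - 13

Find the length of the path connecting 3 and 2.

4

Walking from 3: 3 - 6 - 13 - 10 - 2. Length 4.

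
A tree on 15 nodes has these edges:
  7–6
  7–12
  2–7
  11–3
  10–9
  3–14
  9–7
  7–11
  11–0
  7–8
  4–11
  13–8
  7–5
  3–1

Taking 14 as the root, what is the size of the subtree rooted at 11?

11's subtree: {11, 7, 0, 4, 12, 6, 2, 9, 8, 5, 10, 13}, size 12.

12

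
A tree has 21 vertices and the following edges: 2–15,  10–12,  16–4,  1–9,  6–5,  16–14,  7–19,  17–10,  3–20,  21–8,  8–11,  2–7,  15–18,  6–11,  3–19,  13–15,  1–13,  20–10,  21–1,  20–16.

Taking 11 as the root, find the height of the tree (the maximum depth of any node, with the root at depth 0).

The longest root-to-leaf path is 11 – 8 – 21 – 1 – 13 – 15 – 2 – 7 – 19 – 3 – 20 – 16 – 14 (12 edges).

12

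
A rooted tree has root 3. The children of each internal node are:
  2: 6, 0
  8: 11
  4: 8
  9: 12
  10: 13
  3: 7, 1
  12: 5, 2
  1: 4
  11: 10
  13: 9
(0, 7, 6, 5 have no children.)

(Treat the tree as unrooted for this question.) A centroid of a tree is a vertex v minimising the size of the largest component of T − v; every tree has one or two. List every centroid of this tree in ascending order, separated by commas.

10, 13

Delete 13: the remaining components have sizes 7, 6. Max 7 ≤ 7, so 13 is a centroid.
10 is adjacent to 13 and is also a centroid (the largest component after removing it is likewise 7).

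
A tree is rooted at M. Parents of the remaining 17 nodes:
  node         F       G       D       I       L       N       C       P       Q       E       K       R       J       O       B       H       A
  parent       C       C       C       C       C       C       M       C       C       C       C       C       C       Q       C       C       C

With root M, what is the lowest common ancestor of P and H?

C

Ancestors of P (toward the root): P, C, M.
Ancestors of H: H, C, M.
The deepest node appearing in both lists is C.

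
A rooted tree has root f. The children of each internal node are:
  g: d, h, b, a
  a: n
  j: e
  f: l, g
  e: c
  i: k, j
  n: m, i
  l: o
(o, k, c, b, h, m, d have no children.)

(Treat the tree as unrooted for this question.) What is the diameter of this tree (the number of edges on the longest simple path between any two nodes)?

9

BFS from c reaches o last, at distance 9; BFS from o confirms no node is farther.
Path: c – e – j – i – n – a – g – f – l – o.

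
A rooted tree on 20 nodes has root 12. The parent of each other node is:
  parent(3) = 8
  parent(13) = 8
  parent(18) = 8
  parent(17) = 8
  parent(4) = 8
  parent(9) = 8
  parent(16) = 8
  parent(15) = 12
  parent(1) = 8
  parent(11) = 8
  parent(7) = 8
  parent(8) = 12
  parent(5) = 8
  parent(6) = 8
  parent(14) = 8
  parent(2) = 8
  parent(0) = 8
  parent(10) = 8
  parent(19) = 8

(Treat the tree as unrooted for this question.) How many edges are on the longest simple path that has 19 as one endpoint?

3

A farthest node from 19 is 15.
The path 19-8-12-15 has 3 edges.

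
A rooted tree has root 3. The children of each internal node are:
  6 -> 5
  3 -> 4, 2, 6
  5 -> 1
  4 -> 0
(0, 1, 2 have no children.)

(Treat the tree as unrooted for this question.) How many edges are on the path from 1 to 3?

3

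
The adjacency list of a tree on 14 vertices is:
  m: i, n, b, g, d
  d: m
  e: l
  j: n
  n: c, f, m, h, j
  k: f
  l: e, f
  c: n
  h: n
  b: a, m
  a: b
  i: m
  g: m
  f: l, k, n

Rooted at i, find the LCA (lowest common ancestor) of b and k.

b's ancestor chain is b, m, i and k's is k, f, n, m, i; they first meet at m.

m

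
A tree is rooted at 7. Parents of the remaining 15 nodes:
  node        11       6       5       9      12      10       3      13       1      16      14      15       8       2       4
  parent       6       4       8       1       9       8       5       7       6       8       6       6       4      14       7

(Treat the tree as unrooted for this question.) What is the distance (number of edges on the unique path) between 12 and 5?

The path is 12–9–1–6–4–8–5, which has 6 edges.

6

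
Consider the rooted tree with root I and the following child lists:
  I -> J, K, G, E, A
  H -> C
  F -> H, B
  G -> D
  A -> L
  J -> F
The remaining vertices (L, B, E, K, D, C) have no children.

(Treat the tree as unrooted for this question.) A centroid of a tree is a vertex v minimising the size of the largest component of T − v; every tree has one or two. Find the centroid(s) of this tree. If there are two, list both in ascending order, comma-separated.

I

Delete I: the remaining components have sizes 5, 2, 2, 1, 1. Max 5 ≤ 6, so I is a centroid.
No neighbour of I does as well, so I is the unique centroid.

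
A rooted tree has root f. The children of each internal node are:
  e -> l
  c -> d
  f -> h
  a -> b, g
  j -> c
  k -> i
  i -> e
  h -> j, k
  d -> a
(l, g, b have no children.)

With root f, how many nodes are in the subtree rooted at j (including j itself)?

j's subtree: {j, c, d, a, g, b}, size 6.

6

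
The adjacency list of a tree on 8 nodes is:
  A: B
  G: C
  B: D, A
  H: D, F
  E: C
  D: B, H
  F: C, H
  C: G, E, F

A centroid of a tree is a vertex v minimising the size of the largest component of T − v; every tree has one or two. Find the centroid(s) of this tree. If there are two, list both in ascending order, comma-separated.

F, H

If H is removed the pieces have sizes 4, 3, all ≤ ⌊8/2⌋ = 4.
F is adjacent to H and is also a centroid (the largest component after removing it is likewise 4).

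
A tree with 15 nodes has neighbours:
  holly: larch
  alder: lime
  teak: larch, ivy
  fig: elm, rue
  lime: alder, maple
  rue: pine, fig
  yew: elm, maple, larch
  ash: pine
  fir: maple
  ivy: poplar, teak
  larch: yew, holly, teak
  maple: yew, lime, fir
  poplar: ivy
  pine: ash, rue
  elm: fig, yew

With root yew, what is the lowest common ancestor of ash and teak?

yew

Ancestors of ash (toward the root): ash, pine, rue, fig, elm, yew.
Ancestors of teak: teak, larch, yew.
The deepest node appearing in both lists is yew.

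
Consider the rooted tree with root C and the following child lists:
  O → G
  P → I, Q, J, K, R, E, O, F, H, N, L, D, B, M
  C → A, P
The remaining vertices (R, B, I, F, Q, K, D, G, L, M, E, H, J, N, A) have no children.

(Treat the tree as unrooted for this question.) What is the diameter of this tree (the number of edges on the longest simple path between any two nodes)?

4

A longest path is G–O–P–C–A, with 4 edges.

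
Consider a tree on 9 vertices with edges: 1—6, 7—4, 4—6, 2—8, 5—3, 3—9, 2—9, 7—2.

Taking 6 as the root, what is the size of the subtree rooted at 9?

3

Descendants of 9 (including itself): 9, 3, 5. That's 3.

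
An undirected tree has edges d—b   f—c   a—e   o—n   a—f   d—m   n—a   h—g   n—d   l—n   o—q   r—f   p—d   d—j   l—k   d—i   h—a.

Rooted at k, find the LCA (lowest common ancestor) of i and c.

Ancestors of i (toward the root): i, d, n, l, k.
Ancestors of c: c, f, a, n, l, k.
The deepest node appearing in both lists is n.

n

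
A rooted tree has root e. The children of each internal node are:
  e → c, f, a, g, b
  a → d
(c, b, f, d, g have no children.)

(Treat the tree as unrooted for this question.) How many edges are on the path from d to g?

3

Walking from d: d - a - e - g. Length 3.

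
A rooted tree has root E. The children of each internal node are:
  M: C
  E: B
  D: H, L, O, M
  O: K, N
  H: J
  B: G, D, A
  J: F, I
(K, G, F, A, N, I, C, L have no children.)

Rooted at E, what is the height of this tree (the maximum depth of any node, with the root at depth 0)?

I sits deepest: E – B – D – H – J – I — 5 edges from the root.

5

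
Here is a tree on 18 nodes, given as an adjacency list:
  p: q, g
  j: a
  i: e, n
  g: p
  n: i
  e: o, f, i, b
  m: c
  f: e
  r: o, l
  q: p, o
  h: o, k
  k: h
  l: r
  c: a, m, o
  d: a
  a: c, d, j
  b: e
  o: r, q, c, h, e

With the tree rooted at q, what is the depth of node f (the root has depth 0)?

Climbing from f to the root: f → e → o → q. That's 3 steps.

3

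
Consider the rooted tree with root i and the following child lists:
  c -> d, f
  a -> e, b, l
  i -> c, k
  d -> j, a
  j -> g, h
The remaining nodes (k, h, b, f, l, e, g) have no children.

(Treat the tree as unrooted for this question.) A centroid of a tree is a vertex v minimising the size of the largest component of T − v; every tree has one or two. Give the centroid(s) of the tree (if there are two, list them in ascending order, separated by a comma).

d

Delete d: the remaining components have sizes 4, 4, 3. Max 4 ≤ 6, so d is a centroid.
Every other node leaves some component of size > 6, so the centroid is unique.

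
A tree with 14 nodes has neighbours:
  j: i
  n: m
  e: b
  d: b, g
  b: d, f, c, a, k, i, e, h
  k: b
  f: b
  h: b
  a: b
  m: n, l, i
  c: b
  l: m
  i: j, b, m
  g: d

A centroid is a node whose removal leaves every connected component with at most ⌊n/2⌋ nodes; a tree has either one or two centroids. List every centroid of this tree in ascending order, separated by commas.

If b is removed the pieces have sizes 5, 2, 1, 1, 1, 1, 1, 1, all ≤ ⌊14/2⌋ = 7.
No neighbour of b does as well, so b is the unique centroid.

b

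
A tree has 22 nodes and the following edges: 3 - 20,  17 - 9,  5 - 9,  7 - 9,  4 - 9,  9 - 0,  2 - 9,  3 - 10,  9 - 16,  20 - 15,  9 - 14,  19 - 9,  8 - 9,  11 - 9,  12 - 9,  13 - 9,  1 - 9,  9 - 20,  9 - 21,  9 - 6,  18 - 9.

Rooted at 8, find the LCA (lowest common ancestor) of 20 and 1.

20's ancestor chain is 20, 9, 8 and 1's is 1, 9, 8; they first meet at 9.

9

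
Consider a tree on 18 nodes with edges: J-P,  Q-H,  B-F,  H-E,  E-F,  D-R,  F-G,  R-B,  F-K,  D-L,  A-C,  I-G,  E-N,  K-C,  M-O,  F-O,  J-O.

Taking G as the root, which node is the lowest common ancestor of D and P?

D's ancestor chain is D, R, B, F, G and P's is P, J, O, F, G; they first meet at F.

F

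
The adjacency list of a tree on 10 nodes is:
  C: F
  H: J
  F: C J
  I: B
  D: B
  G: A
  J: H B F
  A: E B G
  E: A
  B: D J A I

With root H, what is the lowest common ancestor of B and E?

B

Ancestors of B (toward the root): B, J, H.
Ancestors of E: E, A, B, J, H.
The deepest node appearing in both lists is B.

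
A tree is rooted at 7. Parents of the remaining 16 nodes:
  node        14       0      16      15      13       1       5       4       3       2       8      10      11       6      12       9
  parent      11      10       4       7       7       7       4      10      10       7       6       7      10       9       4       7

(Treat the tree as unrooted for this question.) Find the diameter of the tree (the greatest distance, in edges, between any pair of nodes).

A longest path is 8–6–9–7–10–4–16, with 6 edges.

6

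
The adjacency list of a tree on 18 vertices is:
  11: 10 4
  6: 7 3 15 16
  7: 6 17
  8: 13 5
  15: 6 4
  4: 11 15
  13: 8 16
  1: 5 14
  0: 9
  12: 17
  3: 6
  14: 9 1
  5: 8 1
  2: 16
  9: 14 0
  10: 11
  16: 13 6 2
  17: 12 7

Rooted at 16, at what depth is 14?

5

Climbing from 14 to the root: 14 – 1 – 5 – 8 – 13 – 16. That's 5 steps.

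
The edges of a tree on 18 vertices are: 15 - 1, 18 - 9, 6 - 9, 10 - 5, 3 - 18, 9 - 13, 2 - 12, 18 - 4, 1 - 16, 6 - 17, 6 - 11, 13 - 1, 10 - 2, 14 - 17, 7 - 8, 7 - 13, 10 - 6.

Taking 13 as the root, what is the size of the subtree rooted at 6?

Descendants of 6 (including itself): 6, 10, 17, 11, 5, 2, 14, 12. That's 8.

8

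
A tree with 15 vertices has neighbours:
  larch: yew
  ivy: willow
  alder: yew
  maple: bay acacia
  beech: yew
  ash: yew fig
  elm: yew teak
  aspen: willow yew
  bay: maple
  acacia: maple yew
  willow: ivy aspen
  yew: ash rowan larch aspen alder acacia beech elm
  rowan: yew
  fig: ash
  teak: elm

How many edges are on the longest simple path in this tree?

BFS from bay reaches ivy last, at distance 6; BFS from ivy confirms no node is farther.
Path: bay-maple-acacia-yew-aspen-willow-ivy.

6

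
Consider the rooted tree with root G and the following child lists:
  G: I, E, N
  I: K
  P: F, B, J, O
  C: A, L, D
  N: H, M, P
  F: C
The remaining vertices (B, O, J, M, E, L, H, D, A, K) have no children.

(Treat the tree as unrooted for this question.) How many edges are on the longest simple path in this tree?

7

Starting from L, a farthest node is K at distance 7.
One longest path: L-C-F-P-N-G-I-K.
So the diameter is 7.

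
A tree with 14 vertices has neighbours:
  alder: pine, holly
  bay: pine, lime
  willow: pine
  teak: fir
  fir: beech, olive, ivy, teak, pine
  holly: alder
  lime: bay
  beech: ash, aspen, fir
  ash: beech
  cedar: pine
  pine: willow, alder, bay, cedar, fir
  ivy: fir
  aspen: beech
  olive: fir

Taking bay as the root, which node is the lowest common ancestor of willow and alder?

Path willow→root: willow pine bay; path alder→root: alder pine bay.
First common node: pine.

pine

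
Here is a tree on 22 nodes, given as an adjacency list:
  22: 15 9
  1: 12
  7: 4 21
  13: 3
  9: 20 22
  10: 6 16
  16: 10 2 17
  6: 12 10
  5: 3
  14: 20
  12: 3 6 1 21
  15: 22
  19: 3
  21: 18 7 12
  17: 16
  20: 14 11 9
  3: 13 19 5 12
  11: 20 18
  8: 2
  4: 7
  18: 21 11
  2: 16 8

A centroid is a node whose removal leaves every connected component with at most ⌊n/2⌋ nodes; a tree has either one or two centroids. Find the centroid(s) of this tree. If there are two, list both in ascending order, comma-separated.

If 12 is removed the pieces have sizes 10, 6, 4, 1, all ≤ ⌊22/2⌋ = 11.
No neighbour of 12 does as well, so 12 is the unique centroid.

12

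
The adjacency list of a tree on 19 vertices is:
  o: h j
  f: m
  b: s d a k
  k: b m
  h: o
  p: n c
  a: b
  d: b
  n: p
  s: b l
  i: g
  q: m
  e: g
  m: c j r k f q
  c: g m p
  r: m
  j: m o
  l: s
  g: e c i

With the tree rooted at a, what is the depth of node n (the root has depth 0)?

Path from a to n: a – b – k – m – c – p – n, which has 6 edges.

6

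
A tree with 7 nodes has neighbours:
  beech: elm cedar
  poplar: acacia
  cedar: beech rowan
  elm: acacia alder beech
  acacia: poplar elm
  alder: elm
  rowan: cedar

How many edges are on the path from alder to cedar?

Walking from alder: alder - elm - beech - cedar. Length 3.

3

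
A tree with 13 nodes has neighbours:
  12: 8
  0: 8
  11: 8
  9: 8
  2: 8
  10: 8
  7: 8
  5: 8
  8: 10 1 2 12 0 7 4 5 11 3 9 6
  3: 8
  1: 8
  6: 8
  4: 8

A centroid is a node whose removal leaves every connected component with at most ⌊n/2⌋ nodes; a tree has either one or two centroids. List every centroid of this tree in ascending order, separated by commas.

8

If 8 is removed the pieces have sizes 1, 1, 1, 1, 1, 1, 1, 1, 1, 1, 1, 1, all ≤ ⌊13/2⌋ = 6.
No neighbour of 8 does as well, so 8 is the unique centroid.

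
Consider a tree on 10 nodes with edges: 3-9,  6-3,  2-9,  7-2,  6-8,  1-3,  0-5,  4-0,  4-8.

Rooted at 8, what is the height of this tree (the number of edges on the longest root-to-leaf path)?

A deepest node is 7, reached by 8–6–3–9–2–7.
That path has 5 edges, so the height is 5.

5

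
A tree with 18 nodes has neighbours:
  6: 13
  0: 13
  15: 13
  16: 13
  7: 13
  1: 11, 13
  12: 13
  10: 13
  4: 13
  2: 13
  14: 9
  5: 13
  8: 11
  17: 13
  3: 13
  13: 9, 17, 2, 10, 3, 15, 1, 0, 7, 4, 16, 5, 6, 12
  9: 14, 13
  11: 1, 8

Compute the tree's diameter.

5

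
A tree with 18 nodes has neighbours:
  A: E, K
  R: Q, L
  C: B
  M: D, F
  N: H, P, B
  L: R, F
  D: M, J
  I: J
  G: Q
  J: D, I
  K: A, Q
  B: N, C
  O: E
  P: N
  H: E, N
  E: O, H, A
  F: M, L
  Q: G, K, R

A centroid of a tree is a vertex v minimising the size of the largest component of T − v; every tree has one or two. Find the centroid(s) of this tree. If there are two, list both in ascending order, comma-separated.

K, Q

Delete K: the remaining components have sizes 9, 8. Max 9 ≤ 9, so K is a centroid.
Q is adjacent to K and is also a centroid (the largest component after removing it is likewise 9).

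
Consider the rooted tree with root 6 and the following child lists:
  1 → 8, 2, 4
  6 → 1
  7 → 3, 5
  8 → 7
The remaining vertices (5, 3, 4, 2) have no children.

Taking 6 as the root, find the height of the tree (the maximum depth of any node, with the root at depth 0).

A deepest node is 5, reached by 6–1–8–7–5.
That path has 4 edges, so the height is 4.

4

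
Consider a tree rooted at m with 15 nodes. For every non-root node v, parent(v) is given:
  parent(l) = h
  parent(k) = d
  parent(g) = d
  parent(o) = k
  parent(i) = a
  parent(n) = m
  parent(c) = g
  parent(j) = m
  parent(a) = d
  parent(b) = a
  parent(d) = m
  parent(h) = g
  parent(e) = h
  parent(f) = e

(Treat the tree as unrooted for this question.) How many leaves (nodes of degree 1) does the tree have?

Exactly 8 nodes have a single neighbour: b, c, f, i, j, l, n, o.

8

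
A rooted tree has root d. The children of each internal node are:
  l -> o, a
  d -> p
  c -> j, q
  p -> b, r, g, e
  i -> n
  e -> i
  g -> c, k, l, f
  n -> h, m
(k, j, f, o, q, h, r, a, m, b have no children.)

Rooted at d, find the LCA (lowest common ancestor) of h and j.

Ancestors of h (toward the root): h, n, i, e, p, d.
Ancestors of j: j, c, g, p, d.
The deepest node appearing in both lists is p.

p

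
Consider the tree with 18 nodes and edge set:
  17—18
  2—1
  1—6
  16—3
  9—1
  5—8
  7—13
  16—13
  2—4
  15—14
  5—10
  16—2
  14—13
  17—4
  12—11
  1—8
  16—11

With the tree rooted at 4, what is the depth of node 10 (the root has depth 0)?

5

Path from 4 to 10: 4 – 2 – 1 – 8 – 5 – 10, which has 5 edges.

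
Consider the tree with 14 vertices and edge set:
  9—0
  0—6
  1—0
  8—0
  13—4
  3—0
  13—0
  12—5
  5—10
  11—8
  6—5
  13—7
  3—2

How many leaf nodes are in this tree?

8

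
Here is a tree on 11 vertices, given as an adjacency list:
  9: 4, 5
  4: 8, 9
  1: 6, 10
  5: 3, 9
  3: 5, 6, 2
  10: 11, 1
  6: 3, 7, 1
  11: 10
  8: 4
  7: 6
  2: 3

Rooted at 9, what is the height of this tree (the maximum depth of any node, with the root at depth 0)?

11 sits deepest: 9 – 5 – 3 – 6 – 1 – 10 – 11 — 6 edges from the root.

6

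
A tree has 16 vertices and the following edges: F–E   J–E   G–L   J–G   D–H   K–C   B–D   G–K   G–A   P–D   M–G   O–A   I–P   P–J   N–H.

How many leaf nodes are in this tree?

Degree-1 nodes: B, C, F, I, L, M, N, O — 8 of them.

8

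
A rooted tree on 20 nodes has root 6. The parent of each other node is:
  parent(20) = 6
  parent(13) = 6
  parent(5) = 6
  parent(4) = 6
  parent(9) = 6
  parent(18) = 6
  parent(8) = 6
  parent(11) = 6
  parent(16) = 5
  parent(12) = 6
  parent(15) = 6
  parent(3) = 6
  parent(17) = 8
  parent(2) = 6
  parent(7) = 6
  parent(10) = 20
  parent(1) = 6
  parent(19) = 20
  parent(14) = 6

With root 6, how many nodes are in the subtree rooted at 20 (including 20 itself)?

3

The subtree rooted at 20 contains: 20, 10, 19 — 3 nodes.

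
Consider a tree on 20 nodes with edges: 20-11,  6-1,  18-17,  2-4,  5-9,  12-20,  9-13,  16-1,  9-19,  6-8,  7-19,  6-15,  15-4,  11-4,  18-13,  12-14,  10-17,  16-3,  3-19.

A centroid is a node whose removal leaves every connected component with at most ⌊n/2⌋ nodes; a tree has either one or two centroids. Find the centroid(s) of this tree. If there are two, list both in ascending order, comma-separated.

Removing 1 splits the tree into components of sizes 10, 9; the largest is 10 ≤ ⌊20/2⌋ = 10.
16 is adjacent to 1 and is also a centroid (the largest component after removing it is likewise 10).

1, 16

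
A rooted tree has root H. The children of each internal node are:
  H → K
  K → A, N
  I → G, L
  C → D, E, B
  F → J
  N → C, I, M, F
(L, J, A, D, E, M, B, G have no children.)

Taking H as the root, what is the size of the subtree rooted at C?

4

The subtree rooted at C contains: C, B, D, E — 4 nodes.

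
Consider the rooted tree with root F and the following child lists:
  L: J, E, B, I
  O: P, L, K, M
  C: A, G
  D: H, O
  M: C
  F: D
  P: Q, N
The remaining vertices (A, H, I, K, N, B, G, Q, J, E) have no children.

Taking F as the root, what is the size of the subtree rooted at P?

3

The subtree rooted at P contains: P, N, Q — 3 nodes.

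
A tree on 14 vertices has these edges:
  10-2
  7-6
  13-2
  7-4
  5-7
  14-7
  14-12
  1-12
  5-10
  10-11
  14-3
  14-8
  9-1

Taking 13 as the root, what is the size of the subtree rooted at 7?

9

Descendants of 7 (including itself): 7, 14, 4, 6, 3, 12, 8, 1, 9. That's 9.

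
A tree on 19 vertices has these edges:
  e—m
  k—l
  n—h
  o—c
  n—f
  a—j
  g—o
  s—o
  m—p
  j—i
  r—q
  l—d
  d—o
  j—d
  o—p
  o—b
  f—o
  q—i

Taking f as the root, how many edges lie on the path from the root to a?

4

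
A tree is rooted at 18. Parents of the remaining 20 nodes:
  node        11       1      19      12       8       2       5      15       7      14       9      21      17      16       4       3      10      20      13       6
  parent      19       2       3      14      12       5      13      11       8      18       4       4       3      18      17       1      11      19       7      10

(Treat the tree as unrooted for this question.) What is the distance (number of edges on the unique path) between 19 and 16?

11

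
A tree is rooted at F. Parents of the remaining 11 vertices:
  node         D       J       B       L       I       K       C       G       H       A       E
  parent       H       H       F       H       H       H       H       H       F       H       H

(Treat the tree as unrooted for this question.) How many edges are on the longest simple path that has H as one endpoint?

2

Distances from H peak at 2, attained at B.
H–F–B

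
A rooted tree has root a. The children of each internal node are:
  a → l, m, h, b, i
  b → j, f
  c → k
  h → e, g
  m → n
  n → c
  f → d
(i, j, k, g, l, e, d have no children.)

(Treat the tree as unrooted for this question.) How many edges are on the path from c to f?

5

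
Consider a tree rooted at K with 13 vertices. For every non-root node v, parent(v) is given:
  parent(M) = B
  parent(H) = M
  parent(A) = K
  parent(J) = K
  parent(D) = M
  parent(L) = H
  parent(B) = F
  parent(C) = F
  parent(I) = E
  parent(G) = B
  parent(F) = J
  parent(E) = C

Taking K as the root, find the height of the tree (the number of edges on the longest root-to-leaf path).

The longest root-to-leaf path is K → J → F → B → M → H → L (6 edges).

6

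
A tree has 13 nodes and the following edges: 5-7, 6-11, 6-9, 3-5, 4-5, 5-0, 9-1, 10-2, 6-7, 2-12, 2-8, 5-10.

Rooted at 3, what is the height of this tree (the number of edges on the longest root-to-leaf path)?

A deepest node is 1, reached by 3 – 5 – 7 – 6 – 9 – 1.
That path has 5 edges, so the height is 5.

5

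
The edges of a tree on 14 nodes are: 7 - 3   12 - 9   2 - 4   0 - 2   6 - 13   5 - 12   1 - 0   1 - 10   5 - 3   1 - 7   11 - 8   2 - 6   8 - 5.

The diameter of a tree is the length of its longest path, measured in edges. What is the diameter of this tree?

9

Starting from 13, a farthest node is 11 at distance 9.
One longest path: 13 - 6 - 2 - 0 - 1 - 7 - 3 - 5 - 8 - 11.
So the diameter is 9.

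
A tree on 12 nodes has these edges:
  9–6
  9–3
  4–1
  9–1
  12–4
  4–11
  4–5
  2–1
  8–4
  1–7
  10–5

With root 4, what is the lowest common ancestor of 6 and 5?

4

6's ancestor chain is 6, 9, 1, 4 and 5's is 5, 4; they first meet at 4.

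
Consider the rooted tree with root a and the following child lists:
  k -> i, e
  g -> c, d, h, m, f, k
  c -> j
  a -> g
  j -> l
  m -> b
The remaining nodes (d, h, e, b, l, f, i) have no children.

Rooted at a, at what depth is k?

Climbing from k to the root: k → g → a. That's 2 steps.

2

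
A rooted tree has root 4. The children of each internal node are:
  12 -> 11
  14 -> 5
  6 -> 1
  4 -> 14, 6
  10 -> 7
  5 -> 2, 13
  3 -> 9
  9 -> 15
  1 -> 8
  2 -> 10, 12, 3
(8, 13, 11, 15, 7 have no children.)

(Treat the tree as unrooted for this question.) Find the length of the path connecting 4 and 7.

5

The path is 4–14–5–2–10–7, which has 5 edges.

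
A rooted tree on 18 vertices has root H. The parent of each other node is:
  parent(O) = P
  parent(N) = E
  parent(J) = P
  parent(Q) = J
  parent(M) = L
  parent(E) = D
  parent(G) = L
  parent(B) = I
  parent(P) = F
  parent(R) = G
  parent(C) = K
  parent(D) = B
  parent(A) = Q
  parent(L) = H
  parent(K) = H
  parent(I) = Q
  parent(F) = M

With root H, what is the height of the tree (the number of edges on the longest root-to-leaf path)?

11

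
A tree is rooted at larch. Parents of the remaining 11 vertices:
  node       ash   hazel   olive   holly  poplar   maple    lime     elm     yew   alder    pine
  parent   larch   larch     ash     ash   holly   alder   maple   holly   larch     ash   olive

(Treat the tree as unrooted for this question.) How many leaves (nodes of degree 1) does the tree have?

6

The leaves are elm, hazel, lime, pine, poplar, yew.
That is 6 leaves.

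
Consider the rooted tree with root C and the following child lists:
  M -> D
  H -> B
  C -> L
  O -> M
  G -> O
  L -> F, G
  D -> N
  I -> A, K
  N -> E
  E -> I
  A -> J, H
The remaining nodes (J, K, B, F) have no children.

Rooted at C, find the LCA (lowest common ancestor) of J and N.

N

Path J→root: J A I E N D M O G L C; path N→root: N D M O G L C.
First common node: N.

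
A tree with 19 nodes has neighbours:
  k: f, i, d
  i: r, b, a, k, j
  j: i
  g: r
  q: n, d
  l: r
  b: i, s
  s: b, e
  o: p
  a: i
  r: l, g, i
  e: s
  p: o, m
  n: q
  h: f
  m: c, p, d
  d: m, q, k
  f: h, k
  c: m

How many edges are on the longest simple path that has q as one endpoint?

Distances from q peak at 6, attained at e.
q–d–k–i–b–s–e

6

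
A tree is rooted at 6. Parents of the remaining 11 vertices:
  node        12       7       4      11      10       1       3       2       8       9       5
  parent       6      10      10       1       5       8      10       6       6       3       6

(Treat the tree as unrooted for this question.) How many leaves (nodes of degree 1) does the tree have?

6

Degree-1 nodes: 2, 4, 7, 9, 11, 12 — 6 of them.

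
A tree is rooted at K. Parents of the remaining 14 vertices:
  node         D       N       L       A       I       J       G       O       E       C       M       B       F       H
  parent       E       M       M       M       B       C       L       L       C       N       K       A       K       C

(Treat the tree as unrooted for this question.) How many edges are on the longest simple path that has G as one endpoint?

Distances from G peak at 6, attained at D.
G – L – M – N – C – E – D

6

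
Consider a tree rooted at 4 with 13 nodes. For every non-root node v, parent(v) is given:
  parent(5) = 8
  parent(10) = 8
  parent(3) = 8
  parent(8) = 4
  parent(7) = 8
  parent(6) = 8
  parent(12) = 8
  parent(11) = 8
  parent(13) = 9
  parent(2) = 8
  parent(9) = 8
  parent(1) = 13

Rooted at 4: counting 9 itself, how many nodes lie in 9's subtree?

Descendants of 9 (including itself): 9, 13, 1. That's 3.

3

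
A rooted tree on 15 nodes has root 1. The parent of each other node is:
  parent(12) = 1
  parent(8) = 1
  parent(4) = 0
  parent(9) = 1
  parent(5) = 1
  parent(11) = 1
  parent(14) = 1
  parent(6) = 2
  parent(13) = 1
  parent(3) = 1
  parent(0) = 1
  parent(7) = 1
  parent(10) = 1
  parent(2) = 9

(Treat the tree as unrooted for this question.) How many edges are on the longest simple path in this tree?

5

Starting from 6, a farthest node is 4 at distance 5.
One longest path: 6-2-9-1-0-4.
So the diameter is 5.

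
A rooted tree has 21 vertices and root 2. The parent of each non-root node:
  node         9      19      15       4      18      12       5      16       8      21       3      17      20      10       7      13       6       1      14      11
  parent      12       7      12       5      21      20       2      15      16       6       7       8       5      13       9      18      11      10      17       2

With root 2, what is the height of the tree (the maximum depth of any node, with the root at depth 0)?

14 sits deepest: 2 – 5 – 20 – 12 – 15 – 16 – 8 – 17 – 14 — 8 edges from the root.

8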